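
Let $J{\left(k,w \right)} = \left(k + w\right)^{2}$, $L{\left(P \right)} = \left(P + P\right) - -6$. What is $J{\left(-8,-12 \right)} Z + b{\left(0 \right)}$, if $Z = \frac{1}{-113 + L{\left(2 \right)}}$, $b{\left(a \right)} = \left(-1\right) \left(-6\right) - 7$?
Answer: $- \frac{503}{103} \approx -4.8835$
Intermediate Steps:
$b{\left(a \right)} = -1$ ($b{\left(a \right)} = 6 - 7 = -1$)
$L{\left(P \right)} = 6 + 2 P$ ($L{\left(P \right)} = 2 P + 6 = 6 + 2 P$)
$Z = - \frac{1}{103}$ ($Z = \frac{1}{-113 + \left(6 + 2 \cdot 2\right)} = \frac{1}{-113 + \left(6 + 4\right)} = \frac{1}{-113 + 10} = \frac{1}{-103} = - \frac{1}{103} \approx -0.0097087$)
$J{\left(-8,-12 \right)} Z + b{\left(0 \right)} = \left(-8 - 12\right)^{2} \left(- \frac{1}{103}\right) - 1 = \left(-20\right)^{2} \left(- \frac{1}{103}\right) - 1 = 400 \left(- \frac{1}{103}\right) - 1 = - \frac{400}{103} - 1 = - \frac{503}{103}$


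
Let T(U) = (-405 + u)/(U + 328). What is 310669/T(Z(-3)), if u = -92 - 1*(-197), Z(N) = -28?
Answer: -310669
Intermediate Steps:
u = 105 (u = -92 + 197 = 105)
T(U) = -300/(328 + U) (T(U) = (-405 + 105)/(U + 328) = -300/(328 + U))
310669/T(Z(-3)) = 310669/((-300/(328 - 28))) = 310669/((-300/300)) = 310669/((-300*1/300)) = 310669/(-1) = 310669*(-1) = -310669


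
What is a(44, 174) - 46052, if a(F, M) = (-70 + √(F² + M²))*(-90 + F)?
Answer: -42832 - 92*√8053 ≈ -51088.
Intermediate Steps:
a(F, M) = (-90 + F)*(-70 + √(F² + M²))
a(44, 174) - 46052 = (6300 - 90*√(44² + 174²) - 70*44 + 44*√(44² + 174²)) - 46052 = (6300 - 90*√(1936 + 30276) - 3080 + 44*√(1936 + 30276)) - 46052 = (6300 - 180*√8053 - 3080 + 44*√32212) - 46052 = (6300 - 180*√8053 - 3080 + 44*(2*√8053)) - 46052 = (6300 - 180*√8053 - 3080 + 88*√8053) - 46052 = (3220 - 92*√8053) - 46052 = -42832 - 92*√8053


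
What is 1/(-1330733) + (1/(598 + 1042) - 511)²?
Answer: 934586248905167293/3579139476800 ≈ 2.6112e+5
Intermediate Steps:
1/(-1330733) + (1/(598 + 1042) - 511)² = -1/1330733 + (1/1640 - 511)² = -1/1330733 + (-838039/1640)² = -1/1330733 + 702309365521/2689600 = 934586248905167293/3579139476800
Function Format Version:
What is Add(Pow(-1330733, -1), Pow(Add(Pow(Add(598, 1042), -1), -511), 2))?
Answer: Rational(934586248905167293, 3579139476800) ≈ 2.6112e+5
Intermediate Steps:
Add(Pow(-1330733, -1), Pow(Add(Pow(Add(598, 1042), -1), -511), 2)) = Add(Rational(-1, 1330733), Pow(Add(Pow(1640, -1), -511), 2)) = Add(Rational(-1, 1330733), Pow(Add(Rational(1, 1640), -511), 2)) = Add(Rational(-1, 1330733), Pow(Rational(-838039, 1640), 2)) = Add(Rational(-1, 1330733), Rational(702309365521, 2689600)) = Rational(934586248905167293, 3579139476800)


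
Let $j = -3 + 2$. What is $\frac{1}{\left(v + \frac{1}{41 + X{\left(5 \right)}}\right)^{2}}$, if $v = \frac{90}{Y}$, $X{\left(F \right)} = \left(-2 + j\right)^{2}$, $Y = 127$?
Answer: $\frac{40322500}{21409129} \approx 1.8834$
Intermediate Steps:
$j = -1$
$X{\left(F \right)} = 9$ ($X{\left(F \right)} = \left(-2 - 1\right)^{2} = \left(-3\right)^{2} = 9$)
$v = \frac{90}{127} \approx 0.70866$
$\frac{1}{\left(v + \frac{1}{41 + X{\left(5 \right)}}\right)^{2}} = \frac{1}{\left(\frac{90}{127} + \frac{1}{41 + 9}\right)^{2}} = \frac{1}{\left(\frac{90}{127} + \frac{1}{50}\right)^{2}} = \frac{1}{\left(\frac{4627}{6350}\right)^{2}} = \frac{1}{\frac{21409129}{40322500}} = \frac{40322500}{21409129}$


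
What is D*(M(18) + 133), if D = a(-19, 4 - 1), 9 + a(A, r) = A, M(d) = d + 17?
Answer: -4704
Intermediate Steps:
M(d) = 17 + d
a(A, r) = -9 + A
D = -28 (D = -9 - 19 = -28)
D*(M(18) + 133) = -28*((17 + 18) + 133) = -28*(35 + 133) = -28*168 = -4704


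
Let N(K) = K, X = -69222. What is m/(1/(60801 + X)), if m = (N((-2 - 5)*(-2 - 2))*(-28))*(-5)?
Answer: -33010320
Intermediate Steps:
m = 3920 (m = (((-2 - 5)*(-2 - 2))*(-28))*(-5) = (-7*(-4)*(-28))*(-5) = (28*(-28))*(-5) = -784*(-5) = 3920)
m/(1/(60801 + X)) = 3920/(1/(60801 - 69222)) = 3920/(1/(-8421)) = 3920/(-1/8421) = 3920*(-8421) = -33010320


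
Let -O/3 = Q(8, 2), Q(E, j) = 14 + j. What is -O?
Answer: 48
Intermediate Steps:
O = -48 (O = -3*(14 + 2) = -3*16 = -48)
-O = -1*(-48) = 48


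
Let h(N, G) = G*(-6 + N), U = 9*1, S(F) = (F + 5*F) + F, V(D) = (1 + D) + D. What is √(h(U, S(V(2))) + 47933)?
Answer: √48038 ≈ 219.18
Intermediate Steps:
V(D) = 1 + 2*D
S(F) = 7*F (S(F) = 6*F + F = 7*F)
U = 9
√(h(U, S(V(2))) + 47933) = √((7*(1 + 2*2))*(-6 + 9) + 47933) = √((7*(1 + 4))*3 + 47933) = √((7*5)*3 + 47933) = √(35*3 + 47933) = √(105 + 47933) = √48038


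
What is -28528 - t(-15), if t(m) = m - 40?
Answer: -28473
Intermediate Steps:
t(m) = -40 + m
-28528 - t(-15) = -28528 - (-40 - 15) = -28528 - 1*(-55) = -28528 + 55 = -28473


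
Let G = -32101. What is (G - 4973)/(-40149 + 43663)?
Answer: -18537/1757 ≈ -10.550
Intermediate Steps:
(G - 4973)/(-40149 + 43663) = (-32101 - 4973)/(-40149 + 43663) = -37074/3514 = -37074*1/3514 = -18537/1757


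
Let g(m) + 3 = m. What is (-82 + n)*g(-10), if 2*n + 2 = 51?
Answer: 1495/2 ≈ 747.50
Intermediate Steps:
n = 49/2 (n = -1 + (½)*51 = -1 + 51/2 = 49/2 ≈ 24.500)
g(m) = -3 + m
(-82 + n)*g(-10) = (-82 + 49/2)*(-3 - 10) = -115/2*(-13) = 1495/2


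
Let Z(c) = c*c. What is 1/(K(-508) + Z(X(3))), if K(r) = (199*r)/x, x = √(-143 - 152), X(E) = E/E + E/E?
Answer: 295/2554899296 - 25273*I*√295/2554899296 ≈ 1.1546e-7 - 0.0001699*I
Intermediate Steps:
X(E) = 2 (X(E) = 1 + 1 = 2)
x = I*√295 (x = √(-295) = I*√295 ≈ 17.176*I)
Z(c) = c²
K(r) = -199*I*r*√295/295 (K(r) = (199*r)/((I*√295)) = (199*r)*(-I*√295/295) = -199*I*r*√295/295)
1/(K(-508) + Z(X(3))) = 1/(-199/295*I*(-508)*√295 + 2²) = 1/(101092*I*√295/295 + 4) = 1/(4 + 101092*I*√295/295)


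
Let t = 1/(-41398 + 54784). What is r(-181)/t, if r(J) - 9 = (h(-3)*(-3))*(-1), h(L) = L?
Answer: 0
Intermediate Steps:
t = 1/13386 ≈ 7.4705e-5
r(J) = 0 (r(J) = 9 - 3*(-3)*(-1) = 9 + 9*(-1) = 9 - 9 = 0)
r(-181)/t = 0/(1/13386) = 0*13386 = 0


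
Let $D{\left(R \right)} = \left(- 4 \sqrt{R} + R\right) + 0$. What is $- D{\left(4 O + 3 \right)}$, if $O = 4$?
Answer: $-19 + 4 \sqrt{19} \approx -1.5644$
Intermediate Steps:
$D{\left(R \right)} = R - 4 \sqrt{R}$ ($D{\left(R \right)} = \left(R - 4 \sqrt{R}\right) + 0 = R - 4 \sqrt{R}$)
$- D{\left(4 O + 3 \right)} = - (\left(4 \cdot 4 + 3\right) - 4 \sqrt{4 \cdot 4 + 3}) = - (\left(16 + 3\right) - 4 \sqrt{16 + 3}) = - (19 - 4 \sqrt{19}) = -19 + 4 \sqrt{19}$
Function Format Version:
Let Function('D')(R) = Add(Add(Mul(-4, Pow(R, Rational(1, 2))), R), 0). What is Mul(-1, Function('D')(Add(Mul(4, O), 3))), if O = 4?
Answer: Add(-19, Mul(4, Pow(19, Rational(1, 2)))) ≈ -1.5644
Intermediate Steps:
Function('D')(R) = Add(R, Mul(-4, Pow(R, Rational(1, 2)))) (Function('D')(R) = Add(Add(R, Mul(-4, Pow(R, Rational(1, 2)))), 0) = Add(R, Mul(-4, Pow(R, Rational(1, 2)))))
Mul(-1, Function('D')(Add(Mul(4, O), 3))) = Mul(-1, Add(Add(Mul(4, 4), 3), Mul(-4, Pow(Add(Mul(4, 4), 3), Rational(1, 2))))) = Mul(-1, Add(Add(16, 3), Mul(-4, Pow(Add(16, 3), Rational(1, 2))))) = Mul(-1, Add(19, Mul(-4, Pow(19, Rational(1, 2))))) = Add(-19, Mul(4, Pow(19, Rational(1, 2))))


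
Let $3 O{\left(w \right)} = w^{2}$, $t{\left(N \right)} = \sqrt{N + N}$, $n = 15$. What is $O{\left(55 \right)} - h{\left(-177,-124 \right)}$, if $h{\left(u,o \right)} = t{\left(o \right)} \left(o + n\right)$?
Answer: $\frac{3025}{3} + 218 i \sqrt{62} \approx 1008.3 + 1716.5 i$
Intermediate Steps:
$t{\left(N \right)} = \sqrt{2} \sqrt{N}$ ($t{\left(N \right)} = \sqrt{2 N} = \sqrt{2} \sqrt{N}$)
$h{\left(u,o \right)} = \sqrt{2} \sqrt{o} \left(15 + o\right)$ ($h{\left(u,o \right)} = \sqrt{2} \sqrt{o} \left(o + 15\right) = \sqrt{2} \sqrt{o} \left(15 + o\right)$)
$O{\left(w \right)} = \frac{w^{2}}{3}$
$O{\left(55 \right)} - h{\left(-177,-124 \right)} = \frac{55^{2}}{3} - \sqrt{2} \sqrt{-124} \left(15 - 124\right) = \frac{1}{3} \cdot 3025 - \sqrt{2} \cdot 2 i \sqrt{31} \left(-109\right) = \frac{3025}{3} - - 218 i \sqrt{62} = \frac{3025}{3} + 218 i \sqrt{62}$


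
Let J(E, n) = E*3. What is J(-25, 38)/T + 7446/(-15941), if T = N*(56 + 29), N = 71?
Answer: -9226437/19240787 ≈ -0.47953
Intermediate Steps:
J(E, n) = 3*E
T = 6035 (T = 71*(56 + 29) = 71*85 = 6035)
J(-25, 38)/T + 7446/(-15941) = (3*(-25))/6035 + 7446/(-15941) = -75*1/6035 + 7446*(-1/15941) = -15/1207 - 7446/15941 = -9226437/19240787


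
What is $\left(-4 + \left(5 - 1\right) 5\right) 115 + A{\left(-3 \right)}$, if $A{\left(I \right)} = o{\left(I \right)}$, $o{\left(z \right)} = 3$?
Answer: $1843$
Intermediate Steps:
$A{\left(I \right)} = 3$
$\left(-4 + \left(5 - 1\right) 5\right) 115 + A{\left(-3 \right)} = \left(-4 + \left(5 - 1\right) 5\right) 115 + 3 = \left(-4 + 4 \cdot 5\right) 115 + 3 = \left(-4 + 20\right) 115 + 3 = 16 \cdot 115 + 3 = 1840 + 3 = 1843$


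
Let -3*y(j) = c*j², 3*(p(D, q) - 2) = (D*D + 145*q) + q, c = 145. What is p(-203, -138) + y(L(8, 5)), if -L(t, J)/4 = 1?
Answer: 6249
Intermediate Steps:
L(t, J) = -4 (L(t, J) = -4*1 = -4)
p(D, q) = 2 + D²/3 + 146*q/3 (p(D, q) = 2 + ((D*D + 145*q) + q)/3 = 2 + ((D² + 145*q) + q)/3 = 2 + (D² + 146*q)/3 = 2 + (D²/3 + 146*q/3) = 2 + D²/3 + 146*q/3)
y(j) = -145*j²/3
p(-203, -138) + y(L(8, 5)) = (2 + (⅓)*(-203)² + (146/3)*(-138)) - 145/3*(-4)² = (2 + (⅓)*41209 - 6716) - 145/3*16 = (2 + 41209/3 - 6716) - 2320/3 = 21067/3 - 2320/3 = 6249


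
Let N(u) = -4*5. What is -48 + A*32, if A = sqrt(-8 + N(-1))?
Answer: -48 + 64*I*sqrt(7) ≈ -48.0 + 169.33*I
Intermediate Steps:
N(u) = -20
A = 2*I*sqrt(7) (A = sqrt(-8 - 20) = sqrt(-28) = 2*I*sqrt(7) ≈ 5.2915*I)
-48 + A*32 = -48 + (2*I*sqrt(7))*32 = -48 + 64*I*sqrt(7)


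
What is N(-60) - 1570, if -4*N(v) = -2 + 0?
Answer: -3139/2 ≈ -1569.5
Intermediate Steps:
N(v) = 1/2 (N(v) = -(-2 + 0)/4 = -1/4*(-2) = 1/2)
N(-60) - 1570 = 1/2 - 1570 = -3139/2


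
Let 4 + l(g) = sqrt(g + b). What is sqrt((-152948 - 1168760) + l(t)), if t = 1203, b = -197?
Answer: sqrt(-1321712 + sqrt(1006)) ≈ 1149.6*I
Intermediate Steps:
l(g) = -4 + sqrt(-197 + g) (l(g) = -4 + sqrt(g - 197) = -4 + sqrt(-197 + g))
sqrt((-152948 - 1168760) + l(t)) = sqrt((-152948 - 1168760) + (-4 + sqrt(-197 + 1203))) = sqrt(-1321708 + (-4 + sqrt(1006))) = sqrt(-1321712 + sqrt(1006))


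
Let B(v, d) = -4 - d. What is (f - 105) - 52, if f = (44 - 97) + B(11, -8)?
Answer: -206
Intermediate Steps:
f = -49 (f = (44 - 97) + (-4 - 1*(-8)) = -53 + (-4 + 8) = -53 + 4 = -49)
(f - 105) - 52 = (-49 - 105) - 52 = -154 - 52 = -206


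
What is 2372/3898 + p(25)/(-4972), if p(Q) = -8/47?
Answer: 69291204/113862529 ≈ 0.60855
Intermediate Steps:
p(Q) = -8/47 (p(Q) = -8*1/47 = -8/47)
2372/3898 + p(25)/(-4972) = 2372/3898 - 8/47/(-4972) = 2372*(1/3898) - 8/47*(-1/4972) = 1186/1949 + 2/58421 = 69291204/113862529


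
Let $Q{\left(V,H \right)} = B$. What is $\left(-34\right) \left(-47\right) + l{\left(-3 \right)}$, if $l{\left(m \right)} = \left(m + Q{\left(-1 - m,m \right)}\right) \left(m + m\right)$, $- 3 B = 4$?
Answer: $1624$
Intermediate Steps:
$B = - \frac{4}{3}$ ($B = \left(- \frac{1}{3}\right) 4 = - \frac{4}{3} \approx -1.3333$)
$Q{\left(V,H \right)} = - \frac{4}{3}$
$l{\left(m \right)} = 2 m \left(- \frac{4}{3} + m\right)$ ($l{\left(m \right)} = \left(m - \frac{4}{3}\right) \left(m + m\right) = \left(- \frac{4}{3} + m\right) 2 m = 2 m \left(- \frac{4}{3} + m\right)$)
$\left(-34\right) \left(-47\right) + l{\left(-3 \right)} = \left(-34\right) \left(-47\right) + \frac{2}{3} \left(-3\right) \left(-4 + 3 \left(-3\right)\right) = 1598 + \frac{2}{3} \left(-3\right) \left(-4 - 9\right) = 1598 + \frac{2}{3} \left(-3\right) \left(-13\right) = 1598 + 26 = 1624$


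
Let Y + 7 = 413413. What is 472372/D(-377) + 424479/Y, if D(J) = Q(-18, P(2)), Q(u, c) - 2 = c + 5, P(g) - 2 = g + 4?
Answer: 7232880971/229670 ≈ 31493.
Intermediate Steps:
P(g) = 6 + g (P(g) = 2 + (g + 4) = 2 + (4 + g) = 6 + g)
Q(u, c) = 7 + c (Q(u, c) = 2 + (c + 5) = 2 + (5 + c) = 7 + c)
D(J) = 15 (D(J) = 7 + (6 + 2) = 7 + 8 = 15)
Y = 413406 (Y = -7 + 413413 = 413406)
472372/D(-377) + 424479/Y = 472372/15 + 424479/413406 = 472372*(1/15) + 424479*(1/413406) = 472372/15 + 141493/137802 = 7232880971/229670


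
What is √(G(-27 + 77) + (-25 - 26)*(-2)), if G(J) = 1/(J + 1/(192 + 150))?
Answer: 2*√152220189/2443 ≈ 10.100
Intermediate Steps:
G(J) = 1/(1/342 + J) (G(J) = 1/(J + 1/342) = 1/(1/342 + J))
√(G(-27 + 77) + (-25 - 26)*(-2)) = √(342/(1 + 342*(-27 + 77)) + (-25 - 26)*(-2)) = √(342/(1 + 342*50) - 51*(-2)) = √(342/(1 + 17100) + 102) = √(342/17101 + 102) = √(1744644/17101) = 2*√152220189/2443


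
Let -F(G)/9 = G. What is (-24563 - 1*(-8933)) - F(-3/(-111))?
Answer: -578301/37 ≈ -15630.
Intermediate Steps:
F(G) = -9*G
(-24563 - 1*(-8933)) - F(-3/(-111)) = (-24563 - 1*(-8933)) - (-9)*(-3/(-111)) = (-24563 + 8933) - (-9)*(-3*(-1/111)) = -15630 - (-9)/37 = -15630 - 1*(-9/37) = -15630 + 9/37 = -578301/37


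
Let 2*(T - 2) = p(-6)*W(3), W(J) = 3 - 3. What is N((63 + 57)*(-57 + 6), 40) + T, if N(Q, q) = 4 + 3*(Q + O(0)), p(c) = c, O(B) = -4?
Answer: -18366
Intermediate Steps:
N(Q, q) = -8 + 3*Q (N(Q, q) = 4 + 3*(Q - 4) = 4 + 3*(-4 + Q) = 4 + (-12 + 3*Q) = -8 + 3*Q)
W(J) = 0
T = 2 (T = 2 + (-6*0)/2 = 2 + (1/2)*0 = 2 + 0 = 2)
N((63 + 57)*(-57 + 6), 40) + T = (-8 + 3*((63 + 57)*(-57 + 6))) + 2 = (-8 + 3*(120*(-51))) + 2 = (-8 + 3*(-6120)) + 2 = (-8 - 18360) + 2 = -18368 + 2 = -18366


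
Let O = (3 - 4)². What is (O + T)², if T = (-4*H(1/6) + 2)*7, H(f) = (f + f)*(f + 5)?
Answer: 89401/81 ≈ 1103.7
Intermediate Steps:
H(f) = 2*f*(5 + f) (H(f) = (2*f)*(5 + f) = 2*f*(5 + f))
T = -308/9 (T = (-8*(5 + 1/6)/6 + 2)*7 = (-8*(5 + ⅙)/6 + 2)*7 = (-8*31/(6*6) + 2)*7 = (-4*31/18 + 2)*7 = (-62/9 + 2)*7 = -44/9*7 = -308/9 ≈ -34.222)
O = 1 (O = (-1)² = 1)
(O + T)² = (1 - 308/9)² = (-299/9)² = 89401/81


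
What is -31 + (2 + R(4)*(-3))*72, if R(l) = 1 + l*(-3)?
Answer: 2489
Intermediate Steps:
R(l) = 1 - 3*l
-31 + (2 + R(4)*(-3))*72 = -31 + (2 + (1 - 3*4)*(-3))*72 = -31 + (2 + (1 - 12)*(-3))*72 = -31 + (2 - 11*(-3))*72 = -31 + (2 + 33)*72 = -31 + 35*72 = -31 + 2520 = 2489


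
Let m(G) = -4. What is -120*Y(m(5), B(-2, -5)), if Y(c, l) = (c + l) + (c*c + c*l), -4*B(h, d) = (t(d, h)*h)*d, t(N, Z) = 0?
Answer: -1440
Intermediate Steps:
B(h, d) = 0 (B(h, d) = -0*h*d/4 = -0*d = -¼*0 = 0)
Y(c, l) = c + l + c² + c*l (Y(c, l) = (c + l) + (c² + c*l) = c + l + c² + c*l)
-120*Y(m(5), B(-2, -5)) = -120*(-4 + 0 + (-4)² - 4*0) = -120*(-4 + 0 + 16 + 0) = -120*12 = -1440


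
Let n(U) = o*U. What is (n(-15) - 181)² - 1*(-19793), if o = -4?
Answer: 34434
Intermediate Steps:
n(U) = -4*U
(n(-15) - 181)² - 1*(-19793) = (-4*(-15) - 181)² - 1*(-19793) = (60 - 181)² + 19793 = (-121)² + 19793 = 14641 + 19793 = 34434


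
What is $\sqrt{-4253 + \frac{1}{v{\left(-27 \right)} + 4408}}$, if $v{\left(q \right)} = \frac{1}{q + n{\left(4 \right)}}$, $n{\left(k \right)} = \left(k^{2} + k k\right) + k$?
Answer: $\frac{2 i \sqrt{1673498982995}}{39673} \approx 65.215 i$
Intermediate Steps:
$n{\left(k \right)} = k + 2 k^{2}$ ($n{\left(k \right)} = \left(k^{2} + k^{2}\right) + k = 2 k^{2} + k = k + 2 k^{2}$)
$v{\left(q \right)} = \frac{1}{36 + q}$ ($v{\left(q \right)} = \frac{1}{q + 4 \left(1 + 2 \cdot 4\right)} = \frac{1}{q + 4 \left(1 + 8\right)} = \frac{1}{q + 4 \cdot 9} = \frac{1}{q + 36} = \frac{1}{36 + q}$)
$\sqrt{-4253 + \frac{1}{v{\left(-27 \right)} + 4408}} = \sqrt{-4253 + \frac{1}{\frac{1}{36 - 27} + 4408}} = \sqrt{-4253 + \frac{1}{\frac{1}{9} + 4408}} = \sqrt{-4253 + \frac{1}{\frac{39673}{9}}} = \sqrt{-4253 + \frac{9}{39673}} = \sqrt{- \frac{168729260}{39673}} = \frac{2 i \sqrt{1673498982995}}{39673}$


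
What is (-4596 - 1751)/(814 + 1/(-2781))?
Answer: -17651007/2263733 ≈ -7.7973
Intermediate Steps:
(-4596 - 1751)/(814 + 1/(-2781)) = -6347/(814 - 1/2781) = -6347/2263733/2781 = -6347*2781/2263733 = -17651007/2263733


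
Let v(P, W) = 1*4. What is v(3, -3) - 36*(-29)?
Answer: 1048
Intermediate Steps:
v(P, W) = 4
v(3, -3) - 36*(-29) = 4 - 36*(-29) = 4 + 1044 = 1048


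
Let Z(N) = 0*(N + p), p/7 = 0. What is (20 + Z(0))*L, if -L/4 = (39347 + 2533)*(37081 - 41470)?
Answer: 14704905600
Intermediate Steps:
p = 0 (p = 7*0 = 0)
Z(N) = 0 (Z(N) = 0*(N + 0) = 0*N = 0)
L = 735245280 (L = -4*(39347 + 2533)*(37081 - 41470) = -167520*(-4389) = -4*(-183811320) = 735245280)
(20 + Z(0))*L = (20 + 0)*735245280 = 20*735245280 = 14704905600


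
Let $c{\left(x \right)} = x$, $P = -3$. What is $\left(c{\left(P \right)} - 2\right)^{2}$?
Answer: $25$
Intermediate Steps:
$\left(c{\left(P \right)} - 2\right)^{2} = \left(-3 - 2\right)^{2} = \left(-5\right)^{2} = 25$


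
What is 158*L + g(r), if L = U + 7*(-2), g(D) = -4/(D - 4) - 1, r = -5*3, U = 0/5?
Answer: -42043/19 ≈ -2212.8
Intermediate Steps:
U = 0 (U = 0*(1/5) = 0)
r = -15
g(D) = -1 - 4/(-4 + D) (g(D) = -4/(-4 + D) - 1 = -1 - 4/(-4 + D))
L = -14 (L = 0 + 7*(-2) = 0 - 14 = -14)
158*L + g(r) = 158*(-14) - 1*(-15)/(-4 - 15) = -2212 - 1*(-15)/(-19) = -2212 - 1*(-15)*(-1/19) = -2212 - 15/19 = -42043/19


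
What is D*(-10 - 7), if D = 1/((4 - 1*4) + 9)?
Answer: -17/9 ≈ -1.8889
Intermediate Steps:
D = ⅑ (D = 1/((4 - 4) + 9) = 1/(0 + 9) = 1/9 = ⅑ ≈ 0.11111)
D*(-10 - 7) = (-10 - 7)/9 = (⅑)*(-17) = -17/9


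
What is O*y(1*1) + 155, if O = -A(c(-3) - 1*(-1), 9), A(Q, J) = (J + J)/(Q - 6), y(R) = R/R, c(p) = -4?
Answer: 157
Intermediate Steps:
y(R) = 1
A(Q, J) = 2*J/(-6 + Q) (A(Q, J) = (2*J)/(-6 + Q) = 2*J/(-6 + Q))
O = 2 (O = -2*9/(-6 + (-4 - 1*(-1))) = -2*9/(-6 + (-4 + 1)) = -2*9/(-6 - 3) = -2*9/(-9) = -2*9*(-1)/9 = -1*(-2) = 2)
O*y(1*1) + 155 = 2*1 + 155 = 2 + 155 = 157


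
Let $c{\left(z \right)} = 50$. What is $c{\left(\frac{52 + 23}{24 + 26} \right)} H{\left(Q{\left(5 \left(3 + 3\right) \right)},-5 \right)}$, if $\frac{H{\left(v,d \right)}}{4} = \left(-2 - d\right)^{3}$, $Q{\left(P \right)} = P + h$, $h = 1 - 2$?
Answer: $5400$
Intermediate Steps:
$h = -1$
$Q{\left(P \right)} = -1 + P$ ($Q{\left(P \right)} = P - 1 = -1 + P$)
$H{\left(v,d \right)} = 4 \left(-2 - d\right)^{3}$
$c{\left(\frac{52 + 23}{24 + 26} \right)} H{\left(Q{\left(5 \left(3 + 3\right) \right)},-5 \right)} = 50 \left(- 4 \left(2 - 5\right)^{3}\right) = 50 \left(- 4 \left(-3\right)^{3}\right) = 50 \left(\left(-4\right) \left(-27\right)\right) = 50 \cdot 108 = 5400$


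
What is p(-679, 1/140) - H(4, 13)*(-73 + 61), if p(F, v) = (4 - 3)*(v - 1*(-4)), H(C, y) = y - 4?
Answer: 15681/140 ≈ 112.01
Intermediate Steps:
H(C, y) = -4 + y
p(F, v) = 4 + v (p(F, v) = 1*(v + 4) = 1*(4 + v) = 4 + v)
p(-679, 1/140) - H(4, 13)*(-73 + 61) = (4 + 1/140) - (-4 + 13)*(-73 + 61) = (4 + 1/140) - 9*(-12) = 561/140 - 1*(-108) = 561/140 + 108 = 15681/140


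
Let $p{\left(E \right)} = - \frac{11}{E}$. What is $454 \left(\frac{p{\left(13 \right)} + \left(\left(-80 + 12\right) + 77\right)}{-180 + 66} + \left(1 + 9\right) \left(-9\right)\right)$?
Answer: $- \frac{30301322}{741} \approx -40893.0$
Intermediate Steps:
$454 \left(\frac{p{\left(13 \right)} + \left(\left(-80 + 12\right) + 77\right)}{-180 + 66} + \left(1 + 9\right) \left(-9\right)\right) = 454 \left(\frac{- \frac{11}{13} + \left(\left(-80 + 12\right) + 77\right)}{-180 + 66} + \left(1 + 9\right) \left(-9\right)\right) = 454 \left(\frac{\left(-11\right) \frac{1}{13} + \left(-68 + 77\right)}{-114} + 10 \left(-9\right)\right) = 454 \left(\left(- \frac{11}{13} + 9\right) \left(- \frac{1}{114}\right) - 90\right) = 454 \left(\frac{106}{13} \left(- \frac{1}{114}\right) - 90\right) = 454 \left(- \frac{53}{741} - 90\right) = 454 \left(- \frac{66743}{741}\right) = - \frac{30301322}{741}$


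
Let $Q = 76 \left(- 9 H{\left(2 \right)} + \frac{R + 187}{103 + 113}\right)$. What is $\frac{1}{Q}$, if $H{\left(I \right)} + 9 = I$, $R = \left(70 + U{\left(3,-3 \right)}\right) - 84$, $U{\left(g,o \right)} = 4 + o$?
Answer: $\frac{9}{43643} \approx 0.00020622$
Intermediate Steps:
$R = -13$ ($R = \left(70 + \left(4 - 3\right)\right) - 84 = \left(70 + 1\right) - 84 = 71 - 84 = -13$)
$H{\left(I \right)} = -9 + I$
$Q = \frac{43643}{9}$ ($Q = 76 \left(- 9 \left(-9 + 2\right) + \frac{-13 + 187}{103 + 113}\right) = 76 \left(\left(-9\right) \left(-7\right) + \frac{174}{216}\right) = 76 \left(63 + 174 \cdot \frac{1}{216}\right) = 76 \left(63 + \frac{29}{36}\right) = 76 \cdot \frac{2297}{36} = \frac{43643}{9} \approx 4849.2$)
$\frac{1}{Q} = \frac{1}{\frac{43643}{9}} = \frac{9}{43643}$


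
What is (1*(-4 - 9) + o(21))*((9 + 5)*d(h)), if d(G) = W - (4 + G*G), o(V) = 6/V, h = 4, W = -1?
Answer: 3738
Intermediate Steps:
d(G) = -5 - G² (d(G) = -1 - (4 + G*G) = -1 - (4 + G²) = -1 + (-4 - G²) = -5 - G²)
(1*(-4 - 9) + o(21))*((9 + 5)*d(h)) = (1*(-4 - 9) + 6/21)*((9 + 5)*(-5 - 1*4²)) = (1*(-13) + 6*(1/21))*(14*(-5 - 1*16)) = (-13 + 2/7)*(14*(-5 - 16)) = -178*(-21) = -89/7*(-294) = 3738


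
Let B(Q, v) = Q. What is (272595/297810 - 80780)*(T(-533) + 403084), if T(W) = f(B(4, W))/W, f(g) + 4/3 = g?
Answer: -516845771617272338/15873273 ≈ -3.2561e+10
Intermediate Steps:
f(g) = -4/3 + g
T(W) = 8/(3*W) (T(W) = (-4/3 + 4)/W = 8/(3*W))
(272595/297810 - 80780)*(T(-533) + 403084) = (272595/297810 - 80780)*((8/3)/(-533) + 403084) = (272595*(1/297810) - 80780)*((8/3)*(-1/533) + 403084) = (18173/19854 - 80780)*(-8/1599 + 403084) = -1603787947/19854*644531308/1599 = -516845771617272338/15873273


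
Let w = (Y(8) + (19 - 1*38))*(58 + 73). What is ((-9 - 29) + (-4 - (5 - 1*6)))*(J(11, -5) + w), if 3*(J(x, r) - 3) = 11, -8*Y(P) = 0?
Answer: 305327/3 ≈ 1.0178e+5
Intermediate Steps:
Y(P) = 0 (Y(P) = -1/8*0 = 0)
J(x, r) = 20/3 (J(x, r) = 3 + (1/3)*11 = 3 + 11/3 = 20/3)
w = -2489 (w = (0 + (19 - 1*38))*(58 + 73) = (0 + (19 - 38))*131 = (0 - 19)*131 = -19*131 = -2489)
((-9 - 29) + (-4 - (5 - 1*6)))*(J(11, -5) + w) = ((-9 - 29) + (-4 - (5 - 1*6)))*(20/3 - 2489) = (-38 + (-4 - (5 - 6)))*(-7447/3) = (-38 + (-4 - 1*(-1)))*(-7447/3) = (-38 + (-4 + 1))*(-7447/3) = (-38 - 3)*(-7447/3) = -41*(-7447/3) = 305327/3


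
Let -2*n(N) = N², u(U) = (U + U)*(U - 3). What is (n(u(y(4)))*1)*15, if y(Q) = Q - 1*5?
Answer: -480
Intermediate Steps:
y(Q) = -5 + Q (y(Q) = Q - 5 = -5 + Q)
u(U) = 2*U*(-3 + U) (u(U) = (2*U)*(-3 + U) = 2*U*(-3 + U))
n(N) = -N²/2
(n(u(y(4)))*1)*15 = (-4*(-5 + 4)²*(-3 + (-5 + 4))²/2*1)*15 = (-4*(-3 - 1)²/2*1)*15 = (-(2*(-1)*(-4))²/2*1)*15 = (-½*8²*1)*15 = (-½*64*1)*15 = -32*1*15 = -32*15 = -480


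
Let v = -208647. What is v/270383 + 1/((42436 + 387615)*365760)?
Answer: -258419090869231/334882021055040 ≈ -0.77167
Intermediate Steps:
v/270383 + 1/((42436 + 387615)*365760) = -208647/270383 + 1/((42436 + 387615)*365760) = -208647*1/270383 + (1/365760)/430051 = -208647/270383 + (1/430051)*(1/365760) = -208647/270383 + 1/157295453760 = -258419090869231/334882021055040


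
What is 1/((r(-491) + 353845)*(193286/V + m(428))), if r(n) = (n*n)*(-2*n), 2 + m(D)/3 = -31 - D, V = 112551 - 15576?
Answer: -96975/31752558469459793 ≈ -3.0541e-12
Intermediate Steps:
V = 96975
m(D) = -99 - 3*D (m(D) = -6 + 3*(-31 - D) = -6 + (-93 - 3*D) = -99 - 3*D)
r(n) = -2*n³ (r(n) = n²*(-2*n) = -2*n³)
1/((r(-491) + 353845)*(193286/V + m(428))) = 1/((-2*(-491)³ + 353845)*(193286/96975 + (-99 - 3*428))) = 1/((-2*(-118370771) + 353845)*(193286*(1/96975) + (-99 - 1284))) = 1/((236741542 + 353845)*(193286/96975 - 1383)) = 1/(237095387*(-133923139/96975)) = 1/(-31752558469459793/96975) = -96975/31752558469459793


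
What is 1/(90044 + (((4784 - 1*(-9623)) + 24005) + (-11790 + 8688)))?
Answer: 1/125354 ≈ 7.9774e-6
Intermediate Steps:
1/(90044 + (((4784 - 1*(-9623)) + 24005) + (-11790 + 8688))) = 1/(90044 + (((4784 + 9623) + 24005) - 3102)) = 1/(90044 + ((14407 + 24005) - 3102)) = 1/(90044 + (38412 - 3102)) = 1/(90044 + 35310) = 1/125354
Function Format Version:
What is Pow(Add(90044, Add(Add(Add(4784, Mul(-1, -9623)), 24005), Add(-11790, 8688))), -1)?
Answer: Rational(1, 125354) ≈ 7.9774e-6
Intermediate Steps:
Pow(Add(90044, Add(Add(Add(4784, Mul(-1, -9623)), 24005), Add(-11790, 8688))), -1) = Pow(Add(90044, Add(Add(Add(4784, 9623), 24005), -3102)), -1) = Pow(Add(90044, Add(Add(14407, 24005), -3102)), -1) = Pow(Add(90044, Add(38412, -3102)), -1) = Pow(Add(90044, 35310), -1) = Pow(125354, -1) = Rational(1, 125354)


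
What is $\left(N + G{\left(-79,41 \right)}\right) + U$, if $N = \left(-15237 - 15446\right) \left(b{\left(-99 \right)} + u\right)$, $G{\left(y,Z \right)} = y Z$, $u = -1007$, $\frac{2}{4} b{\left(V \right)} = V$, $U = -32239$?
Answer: $36937537$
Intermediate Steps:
$b{\left(V \right)} = 2 V$
$G{\left(y,Z \right)} = Z y$
$N = 36973015$ ($N = \left(-15237 - 15446\right) \left(2 \left(-99\right) - 1007\right) = - 30683 \left(-198 - 1007\right) = \left(-30683\right) \left(-1205\right) = 36973015$)
$\left(N + G{\left(-79,41 \right)}\right) + U = \left(36973015 + 41 \left(-79\right)\right) - 32239 = \left(36973015 - 3239\right) - 32239 = 36969776 - 32239 = 36937537$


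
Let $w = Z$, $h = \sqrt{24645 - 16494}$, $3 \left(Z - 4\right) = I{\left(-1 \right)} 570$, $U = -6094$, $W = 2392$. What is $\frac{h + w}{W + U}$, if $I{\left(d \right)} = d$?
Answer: $\frac{31}{617} - \frac{\sqrt{8151}}{3702} \approx 0.025856$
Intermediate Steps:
$Z = -186$ ($Z = 4 + \frac{\left(-1\right) 570}{3} = 4 + \frac{1}{3} \left(-570\right) = 4 - 190 = -186$)
$h = \sqrt{8151} \approx 90.283$
$w = -186$
$\frac{h + w}{W + U} = \frac{\sqrt{8151} - 186}{2392 - 6094} = \frac{-186 + \sqrt{8151}}{-3702} = \left(-186 + \sqrt{8151}\right) \left(- \frac{1}{3702}\right) = \frac{31}{617} - \frac{\sqrt{8151}}{3702}$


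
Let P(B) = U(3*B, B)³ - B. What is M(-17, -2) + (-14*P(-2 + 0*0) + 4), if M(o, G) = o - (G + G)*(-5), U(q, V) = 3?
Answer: -439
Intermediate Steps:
M(o, G) = o + 10*G (M(o, G) = o - 2*G*(-5) = o - (-10)*G = o + 10*G)
P(B) = 27 - B (P(B) = 3³ - B = 27 - B)
M(-17, -2) + (-14*P(-2 + 0*0) + 4) = (-17 + 10*(-2)) + (-14*(27 - (-2 + 0*0)) + 4) = (-17 - 20) + (-14*(27 - (-2 + 0)) + 4) = -37 + (-14*(27 - 1*(-2)) + 4) = -37 + (-14*(27 + 2) + 4) = -37 + (-14*29 + 4) = -37 + (-406 + 4) = -37 - 402 = -439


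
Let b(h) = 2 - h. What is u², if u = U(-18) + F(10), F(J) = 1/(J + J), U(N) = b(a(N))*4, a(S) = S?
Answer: 2563201/400 ≈ 6408.0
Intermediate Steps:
U(N) = 8 - 4*N (U(N) = (2 - N)*4 = 8 - 4*N)
F(J) = 1/(2*J)
u = 1601/20 (u = (8 - 4*(-18)) + (½)/10 = (8 + 72) + (½)*(⅒) = 80 + 1/20 = 1601/20 ≈ 80.050)
u² = (1601/20)² = 2563201/400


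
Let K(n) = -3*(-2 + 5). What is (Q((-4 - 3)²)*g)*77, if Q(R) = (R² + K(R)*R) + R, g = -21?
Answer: -3248553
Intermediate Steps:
K(n) = -9 (K(n) = -3*3 = -9)
Q(R) = R² - 8*R (Q(R) = (R² - 9*R) + R = R² - 8*R)
(Q((-4 - 3)²)*g)*77 = (((-4 - 3)²*(-8 + (-4 - 3)²))*(-21))*77 = (((-7)²*(-8 + (-7)²))*(-21))*77 = ((49*(-8 + 49))*(-21))*77 = ((49*41)*(-21))*77 = (2009*(-21))*77 = -42189*77 = -3248553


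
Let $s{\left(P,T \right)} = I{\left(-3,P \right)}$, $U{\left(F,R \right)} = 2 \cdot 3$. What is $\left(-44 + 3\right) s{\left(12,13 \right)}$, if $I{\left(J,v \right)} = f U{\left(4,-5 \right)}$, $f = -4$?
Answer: $984$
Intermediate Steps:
$U{\left(F,R \right)} = 6$
$I{\left(J,v \right)} = -24$ ($I{\left(J,v \right)} = \left(-4\right) 6 = -24$)
$s{\left(P,T \right)} = -24$
$\left(-44 + 3\right) s{\left(12,13 \right)} = \left(-44 + 3\right) \left(-24\right) = \left(-41\right) \left(-24\right) = 984$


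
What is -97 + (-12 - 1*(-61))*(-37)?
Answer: -1910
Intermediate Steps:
-97 + (-12 - 1*(-61))*(-37) = -97 + (-12 + 61)*(-37) = -97 + 49*(-37) = -97 - 1813 = -1910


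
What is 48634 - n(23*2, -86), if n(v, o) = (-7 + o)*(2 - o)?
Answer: 56818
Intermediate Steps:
48634 - n(23*2, -86) = 48634 - (-14 - 1*(-86)**2 + 9*(-86)) = 48634 - (-14 - 1*7396 - 774) = 48634 - (-14 - 7396 - 774) = 48634 - 1*(-8184) = 48634 + 8184 = 56818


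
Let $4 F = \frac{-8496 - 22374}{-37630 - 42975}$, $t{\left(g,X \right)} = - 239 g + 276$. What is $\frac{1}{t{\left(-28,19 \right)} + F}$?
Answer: $\frac{94}{655001} \approx 0.00014351$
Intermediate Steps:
$t{\left(g,X \right)} = 276 - 239 g$
$F = \frac{9}{94}$ ($F = \frac{\left(-8496 - 22374\right) \frac{1}{-37630 - 42975}}{4} = \frac{\left(-30870\right) \frac{1}{-80605}}{4} = \frac{\left(-30870\right) \left(- \frac{1}{80605}\right)}{4} = \frac{1}{4} \cdot \frac{18}{47} = \frac{9}{94} \approx 0.095745$)
$\frac{1}{t{\left(-28,19 \right)} + F} = \frac{1}{\left(276 - -6692\right) + \frac{9}{94}} = \frac{1}{\left(276 + 6692\right) + \frac{9}{94}} = \frac{1}{6968 + \frac{9}{94}} = \frac{1}{\frac{655001}{94}} = \frac{94}{655001}$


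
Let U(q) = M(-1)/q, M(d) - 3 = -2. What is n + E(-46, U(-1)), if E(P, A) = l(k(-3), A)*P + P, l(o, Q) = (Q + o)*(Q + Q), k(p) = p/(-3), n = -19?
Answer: -65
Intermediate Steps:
M(d) = 1 (M(d) = 3 - 2 = 1)
k(p) = -p/3 (k(p) = p*(-1/3) = -p/3)
l(o, Q) = 2*Q*(Q + o) (l(o, Q) = (Q + o)*(2*Q) = 2*Q*(Q + o))
U(q) = 1/q
E(P, A) = P + 2*A*P*(1 + A) (E(P, A) = (2*A*(A - 1/3*(-3)))*P + P = (2*A*(A + 1))*P + P = (2*A*(1 + A))*P + P = 2*A*P*(1 + A) + P = P + 2*A*P*(1 + A))
n + E(-46, U(-1)) = -19 - 46*(1 + 2*(1 + 1/(-1))/(-1)) = -19 - 46*(1 + 2*(-1)*(1 - 1)) = -19 - 46*(1 + 2*(-1)*0) = -19 - 46*(1 + 0) = -19 - 46*1 = -19 - 46 = -65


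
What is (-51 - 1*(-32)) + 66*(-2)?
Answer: -151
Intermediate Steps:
(-51 - 1*(-32)) + 66*(-2) = (-51 + 32) - 132 = -19 - 132 = -151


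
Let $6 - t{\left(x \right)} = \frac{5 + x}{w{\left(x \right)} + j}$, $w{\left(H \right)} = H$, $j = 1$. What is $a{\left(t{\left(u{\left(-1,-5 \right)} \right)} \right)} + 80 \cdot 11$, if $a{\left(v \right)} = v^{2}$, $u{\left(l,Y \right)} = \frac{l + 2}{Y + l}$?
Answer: $\frac{22001}{25} \approx 880.04$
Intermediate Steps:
$u{\left(l,Y \right)} = \frac{2 + l}{Y + l}$
$t{\left(x \right)} = 6 - \frac{5 + x}{1 + x}$ ($t{\left(x \right)} = 6 - \frac{5 + x}{x + 1} = 6 - \frac{5 + x}{1 + x}$)
$a{\left(t{\left(u{\left(-1,-5 \right)} \right)} \right)} + 80 \cdot 11 = \left(\frac{1 + 5 \frac{2 - 1}{-5 - 1}}{1 + \frac{2 - 1}{-5 - 1}}\right)^{2} + 80 \cdot 11 = \left(\frac{1 + 5 \frac{1}{-6} \cdot 1}{1 + \frac{1}{-6} \cdot 1}\right)^{2} + 880 = \left(\frac{1 + 5 \left(\left(- \frac{1}{6}\right) 1\right)}{1 - \frac{1}{6}}\right)^{2} + 880 = \left(\frac{1 + 5 \left(- \frac{1}{6}\right)}{1 - \frac{1}{6}}\right)^{2} + 880 = \left(\frac{1 - \frac{5}{6}}{\frac{5}{6}}\right)^{2} + 880 = \left(\frac{6}{5} \cdot \frac{1}{6}\right)^{2} + 880 = \left(\frac{1}{5}\right)^{2} + 880 = \frac{1}{25} + 880 = \frac{22001}{25}$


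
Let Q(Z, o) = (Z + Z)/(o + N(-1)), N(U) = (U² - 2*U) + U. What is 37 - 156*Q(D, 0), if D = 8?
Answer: -1211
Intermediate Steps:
N(U) = U² - U
Q(Z, o) = 2*Z/(2 + o) (Q(Z, o) = (Z + Z)/(o - (-1 - 1)) = (2*Z)/(o - 1*(-2)) = (2*Z)/(o + 2) = (2*Z)/(2 + o) = 2*Z/(2 + o))
37 - 156*Q(D, 0) = 37 - 312*8/(2 + 0) = 37 - 312*8/2 = 37 - 156*8 = 37 - 1248 = -1211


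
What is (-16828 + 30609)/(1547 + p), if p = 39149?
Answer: 13781/40696 ≈ 0.33863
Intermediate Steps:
(-16828 + 30609)/(1547 + p) = (-16828 + 30609)/(1547 + 39149) = 13781/40696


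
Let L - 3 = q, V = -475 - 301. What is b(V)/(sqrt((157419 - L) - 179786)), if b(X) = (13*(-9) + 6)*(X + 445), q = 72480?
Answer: -36741*I*sqrt(3794)/18970 ≈ -119.3*I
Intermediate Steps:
V = -776
b(X) = -49395 - 111*X (b(X) = (-117 + 6)*(445 + X) = -111*(445 + X) = -49395 - 111*X)
L = 72483 (L = 3 + 72480 = 72483)
b(V)/(sqrt((157419 - L) - 179786)) = (-49395 - 111*(-776))/(sqrt((157419 - 1*72483) - 179786)) = (-49395 + 86136)/(sqrt((157419 - 72483) - 179786)) = 36741/(sqrt(84936 - 179786)) = 36741/(sqrt(-94850)) = 36741/((5*I*sqrt(3794))) = 36741*(-I*sqrt(3794)/18970) = -36741*I*sqrt(3794)/18970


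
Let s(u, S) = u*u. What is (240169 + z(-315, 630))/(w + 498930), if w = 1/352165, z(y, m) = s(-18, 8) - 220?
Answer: 84615741045/175705683451 ≈ 0.48158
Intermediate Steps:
s(u, S) = u²
z(y, m) = 104 (z(y, m) = (-18)² - 220 = 324 - 220 = 104)
w = 1/352165 ≈ 2.8396e-6
(240169 + z(-315, 630))/(w + 498930) = (240169 + 104)/(1/352165 + 498930) = 240273/(175705683451/352165) = 240273*(352165/175705683451) = 84615741045/175705683451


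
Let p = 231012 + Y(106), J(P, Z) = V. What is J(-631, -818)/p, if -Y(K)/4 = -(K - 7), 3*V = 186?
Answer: 31/115704 ≈ 0.00026793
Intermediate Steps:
V = 62 (V = (⅓)*186 = 62)
Y(K) = -28 + 4*K (Y(K) = -(-4)*(K - 7) = -(-4)*(-7 + K) = -4*(7 - K) = -28 + 4*K)
J(P, Z) = 62
p = 231408 (p = 231012 + (-28 + 4*106) = 231012 + (-28 + 424) = 231012 + 396 = 231408)
J(-631, -818)/p = 62/231408 = 62*(1/231408) = 31/115704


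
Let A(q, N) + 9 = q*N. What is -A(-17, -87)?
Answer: -1470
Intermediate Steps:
A(q, N) = -9 + N*q (A(q, N) = -9 + q*N = -9 + N*q)
-A(-17, -87) = -(-9 - 87*(-17)) = -(-9 + 1479) = -1*1470 = -1470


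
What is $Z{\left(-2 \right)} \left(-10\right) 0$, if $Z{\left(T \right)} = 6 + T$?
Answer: $0$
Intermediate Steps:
$Z{\left(-2 \right)} \left(-10\right) 0 = \left(6 - 2\right) \left(-10\right) 0 = 4 \left(-10\right) 0 = \left(-40\right) 0 = 0$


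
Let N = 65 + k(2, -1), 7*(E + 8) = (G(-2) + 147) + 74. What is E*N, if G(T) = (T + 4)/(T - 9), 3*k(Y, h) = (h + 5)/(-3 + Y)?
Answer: 49469/33 ≈ 1499.1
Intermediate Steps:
k(Y, h) = (5 + h)/(3*(-3 + Y)) (k(Y, h) = ((h + 5)/(-3 + Y))/3 = ((5 + h)/(-3 + Y))/3 = (5 + h)/(3*(-3 + Y)))
G(T) = (4 + T)/(-9 + T)
E = 259/11 (E = -8 + (((4 - 2)/(-9 - 2) + 147) + 74)/7 = -8 + ((2/(-11) + 147) + 74)/7 = -8 + ((-1/11*2 + 147) + 74)/7 = -8 + ((-2/11 + 147) + 74)/7 = -8 + (1615/11 + 74)/7 = -8 + (⅐)*(2429/11) = -8 + 347/11 = 259/11 ≈ 23.545)
N = 191/3 (N = 65 + (5 - 1)/(3*(-3 + 2)) = 65 + (⅓)*4/(-1) = 65 + (⅓)*(-1)*4 = 65 - 4/3 = 191/3 ≈ 63.667)
E*N = (259/11)*(191/3) = 49469/33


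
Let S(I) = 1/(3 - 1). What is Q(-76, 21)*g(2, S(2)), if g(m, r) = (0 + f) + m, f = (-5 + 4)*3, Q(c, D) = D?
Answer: -21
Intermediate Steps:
S(I) = ½ (S(I) = 1/2 = ½)
f = -3 (f = -1*3 = -3)
g(m, r) = -3 + m (g(m, r) = (0 - 3) + m = -3 + m)
Q(-76, 21)*g(2, S(2)) = 21*(-3 + 2) = 21*(-1) = -21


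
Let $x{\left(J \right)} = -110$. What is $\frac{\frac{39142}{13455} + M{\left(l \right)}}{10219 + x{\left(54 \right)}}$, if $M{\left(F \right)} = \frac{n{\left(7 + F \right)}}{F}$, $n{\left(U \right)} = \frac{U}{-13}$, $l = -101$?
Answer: $\frac{3856052}{13737676095} \approx 0.00028069$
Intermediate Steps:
$n{\left(U \right)} = - \frac{U}{13}$ ($n{\left(U \right)} = U \left(- \frac{1}{13}\right) = - \frac{U}{13}$)
$M{\left(F \right)} = \frac{- \frac{7}{13} - \frac{F}{13}}{F}$ ($M{\left(F \right)} = \frac{\left(- \frac{1}{13}\right) \left(7 + F\right)}{F} = \frac{- \frac{7}{13} - \frac{F}{13}}{F}$)
$\frac{\frac{39142}{13455} + M{\left(l \right)}}{10219 + x{\left(54 \right)}} = \frac{\frac{39142}{13455} + \frac{-7 - -101}{13 \left(-101\right)}}{10219 - 110} = \frac{39142 \cdot \frac{1}{13455} + \frac{1}{13} \left(- \frac{1}{101}\right) \left(-7 + 101\right)}{10109} = \left(\frac{39142}{13455} + \frac{1}{13} \left(- \frac{1}{101}\right) 94\right) \frac{1}{10109} = \left(\frac{39142}{13455} - \frac{94}{1313}\right) \frac{1}{10109} = \frac{3856052}{1358955} \cdot \frac{1}{10109} = \frac{3856052}{13737676095}$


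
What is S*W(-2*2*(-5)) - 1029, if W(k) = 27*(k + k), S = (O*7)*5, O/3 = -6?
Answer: -681429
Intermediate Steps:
O = -18 (O = 3*(-6) = -18)
S = -630 (S = -18*7*5 = -126*5 = -630)
W(k) = 54*k (W(k) = 27*(2*k) = 54*k)
S*W(-2*2*(-5)) - 1029 = -34020*-2*2*(-5) - 1029 = -34020*(-4*(-5)) - 1029 = -34020*20 - 1029 = -630*1080 - 1029 = -680400 - 1029 = -681429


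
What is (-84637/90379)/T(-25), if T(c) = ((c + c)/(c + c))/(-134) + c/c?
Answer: -1620194/1717201 ≈ -0.94351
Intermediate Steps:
T(c) = 133/134 (T(c) = ((2*c)/((2*c)))*(-1/134) + 1 = ((2*c)*(1/(2*c)))*(-1/134) + 1 = 1*(-1/134) + 1 = -1/134 + 1 = 133/134)
(-84637/90379)/T(-25) = (-84637/90379)/(133/134) = -84637*1/90379*(134/133) = -84637/90379*134/133 = -1620194/1717201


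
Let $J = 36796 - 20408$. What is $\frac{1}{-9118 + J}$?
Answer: $\frac{1}{7270} \approx 0.00013755$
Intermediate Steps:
$J = 16388$
$\frac{1}{-9118 + J} = \frac{1}{-9118 + 16388} = \frac{1}{7270}$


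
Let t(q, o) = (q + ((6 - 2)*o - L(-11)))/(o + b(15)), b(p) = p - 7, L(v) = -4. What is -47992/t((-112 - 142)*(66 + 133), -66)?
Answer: -198824/3629 ≈ -54.788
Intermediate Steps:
b(p) = -7 + p
t(q, o) = (4 + q + 4*o)/(8 + o) (t(q, o) = (q + ((6 - 2)*o - 1*(-4)))/(o + (-7 + 15)) = (q + (4*o + 4))/(o + 8) = (q + (4 + 4*o))/(8 + o) = (4 + q + 4*o)/(8 + o))
-47992/t((-112 - 142)*(66 + 133), -66) = -47992*(8 - 66)/(4 + (-112 - 142)*(66 + 133) + 4*(-66)) = -47992*(-58/(4 - 254*199 - 264)) = -47992*(-58/(4 - 50546 - 264)) = -47992/((-1/58*(-50806))) = -47992/25403/29 = -47992*29/25403 = -198824/3629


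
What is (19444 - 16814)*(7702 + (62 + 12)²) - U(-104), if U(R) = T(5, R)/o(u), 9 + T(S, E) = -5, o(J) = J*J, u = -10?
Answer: 1732907007/50 ≈ 3.4658e+7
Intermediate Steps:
o(J) = J²
T(S, E) = -14 (T(S, E) = -9 - 5 = -14)
U(R) = -7/50 (U(R) = -14/((-10)²) = -14/100 = -14*1/100 = -7/50)
(19444 - 16814)*(7702 + (62 + 12)²) - U(-104) = (19444 - 16814)*(7702 + (62 + 12)²) - 1*(-7/50) = 2630*(7702 + 74²) + 7/50 = 2630*(7702 + 5476) + 7/50 = 2630*13178 + 7/50 = 34658140 + 7/50 = 1732907007/50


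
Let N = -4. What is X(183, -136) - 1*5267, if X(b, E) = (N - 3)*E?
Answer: -4315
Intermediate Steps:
X(b, E) = -7*E (X(b, E) = (-4 - 3)*E = -7*E)
X(183, -136) - 1*5267 = -7*(-136) - 1*5267 = 952 - 5267 = -4315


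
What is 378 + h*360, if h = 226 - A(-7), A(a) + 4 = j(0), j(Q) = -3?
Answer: 84258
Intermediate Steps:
A(a) = -7 (A(a) = -4 - 3 = -7)
h = 233 (h = 226 - 1*(-7) = 226 + 7 = 233)
378 + h*360 = 378 + 233*360 = 378 + 83880 = 84258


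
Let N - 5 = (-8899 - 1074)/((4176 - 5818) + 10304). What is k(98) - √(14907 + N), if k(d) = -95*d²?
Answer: -912380 - √1118764612402/8662 ≈ -9.1250e+5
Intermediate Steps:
N = 33337/8662 (N = 5 + (-8899 - 1074)/((4176 - 5818) + 10304) = 5 - 9973/(-1642 + 10304) = 5 - 9973/8662 = 33337/8662 ≈ 3.8486)
k(98) - √(14907 + N) = -95*98² - √(14907 + 33337/8662) = -95*9604 - √(129157771/8662) = -912380 - √1118764612402/8662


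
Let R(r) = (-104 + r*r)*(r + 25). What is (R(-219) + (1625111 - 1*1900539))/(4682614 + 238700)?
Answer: -1593281/820219 ≈ -1.9425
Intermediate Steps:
R(r) = (-104 + r²)*(25 + r)
(R(-219) + (1625111 - 1*1900539))/(4682614 + 238700) = ((-2600 + (-219)³ - 104*(-219) + 25*(-219)²) + (1625111 - 1*1900539))/(4682614 + 238700) = ((-2600 - 10503459 + 22776 + 25*47961) + (1625111 - 1900539))/4921314 = ((-2600 - 10503459 + 22776 + 1199025) - 275428)*(1/4921314) = (-9284258 - 275428)*(1/4921314) = -9559686*1/4921314 = -1593281/820219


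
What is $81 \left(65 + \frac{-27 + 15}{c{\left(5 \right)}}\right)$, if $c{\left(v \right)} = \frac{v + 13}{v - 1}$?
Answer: $5049$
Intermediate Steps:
$c{\left(v \right)} = \frac{13 + v}{-1 + v}$
$81 \left(65 + \frac{-27 + 15}{c{\left(5 \right)}}\right) = 81 \left(65 + \frac{-27 + 15}{\frac{1}{-1 + 5} \left(13 + 5\right)}\right) = 81 \left(65 - \frac{12}{\frac{1}{4} \cdot 18}\right) = 81 \left(65 - \frac{12}{\frac{9}{2}}\right) = 81 \left(65 - \frac{8}{3}\right) = 81 \cdot \frac{187}{3} = 5049$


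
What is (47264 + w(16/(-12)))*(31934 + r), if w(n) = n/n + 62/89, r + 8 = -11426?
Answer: 86236263500/89 ≈ 9.6895e+8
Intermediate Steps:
r = -11434 (r = -8 - 11426 = -11434)
w(n) = 151/89 (w(n) = 1 + 62*(1/89) = 1 + 62/89 = 151/89)
(47264 + w(16/(-12)))*(31934 + r) = (47264 + 151/89)*(31934 - 11434) = (4206647/89)*20500 = 86236263500/89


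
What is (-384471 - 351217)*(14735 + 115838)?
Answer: -96060989224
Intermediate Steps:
(-384471 - 351217)*(14735 + 115838) = -735688*130573 = -96060989224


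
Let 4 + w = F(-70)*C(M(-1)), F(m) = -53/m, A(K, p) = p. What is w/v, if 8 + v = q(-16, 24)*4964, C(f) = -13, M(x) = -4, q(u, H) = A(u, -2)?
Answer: 323/231840 ≈ 0.0013932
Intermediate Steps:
q(u, H) = -2
v = -9936 (v = -8 - 2*4964 = -8 - 9928 = -9936)
w = -969/70 (w = -4 - 53/(-70)*(-13) = -4 - 53*(-1/70)*(-13) = -4 + (53/70)*(-13) = -4 - 689/70 = -969/70 ≈ -13.843)
w/v = -969/70/(-9936) = -969/70*(-1/9936) = 323/231840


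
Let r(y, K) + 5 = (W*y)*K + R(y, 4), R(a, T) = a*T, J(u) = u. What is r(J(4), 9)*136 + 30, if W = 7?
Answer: 35798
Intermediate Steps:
R(a, T) = T*a
r(y, K) = -5 + 4*y + 7*K*y (r(y, K) = -5 + ((7*y)*K + 4*y) = -5 + (7*K*y + 4*y) = -5 + (4*y + 7*K*y) = -5 + 4*y + 7*K*y)
r(J(4), 9)*136 + 30 = (-5 + 4*4 + 7*9*4)*136 + 30 = (-5 + 16 + 252)*136 + 30 = 263*136 + 30 = 35768 + 30 = 35798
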